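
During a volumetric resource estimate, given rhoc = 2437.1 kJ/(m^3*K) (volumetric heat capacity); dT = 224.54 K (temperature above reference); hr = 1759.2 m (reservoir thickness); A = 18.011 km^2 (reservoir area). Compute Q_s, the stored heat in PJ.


Step 1: Vr = A*1e6*hr = 18.011*1e6*1759.2 = 3.168495e+10 m^3
Step 2: Q_s = Vr*rhoc*dT/1e12 = 3.168495e+10*2437.1*224.54/1e12 = 17339 PJ
Q_s = 17339 PJ


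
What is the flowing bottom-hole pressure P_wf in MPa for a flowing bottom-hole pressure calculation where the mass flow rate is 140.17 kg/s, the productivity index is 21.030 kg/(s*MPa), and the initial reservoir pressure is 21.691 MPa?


P_wf = P_i - mdot / PI
P_wf = 21.691 - 140.17 / 21.030
P_wf = 15.026 MPa


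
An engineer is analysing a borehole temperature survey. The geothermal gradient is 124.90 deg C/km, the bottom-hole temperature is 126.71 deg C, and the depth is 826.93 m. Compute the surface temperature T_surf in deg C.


T_surf = T_d - grad * d / 1000
T_surf = 126.71 - 124.90 * 826.93 / 1000
T_surf = 23.426 deg C


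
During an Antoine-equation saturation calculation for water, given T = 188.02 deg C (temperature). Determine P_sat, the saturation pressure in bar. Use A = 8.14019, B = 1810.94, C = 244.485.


P_sat = 10^(A - B/(C + T)) / 760 * 0.101325
P_sat = 10^(8.14019 - 1810.94/(244.485 + 188.02)) / 760 * 0.101325
P_sat = 1.196732 MPa
Convert: 1.196732 MPa * 10.0 = 11.967 bar
P_sat = 11.967 bar


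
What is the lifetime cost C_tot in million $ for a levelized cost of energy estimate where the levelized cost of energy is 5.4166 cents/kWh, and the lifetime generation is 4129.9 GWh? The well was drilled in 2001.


C_tot = LCOE / 100 * E_tot
C_tot = 5.4166 / 100 * 4129.9
C_tot = 223.70 million $


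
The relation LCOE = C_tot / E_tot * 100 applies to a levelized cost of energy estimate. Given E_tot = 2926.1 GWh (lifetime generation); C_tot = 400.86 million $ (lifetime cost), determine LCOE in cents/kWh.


LCOE = C_tot / E_tot * 100
LCOE = 400.86 / 2926.1 * 100
LCOE = 13.699 cents/kWh


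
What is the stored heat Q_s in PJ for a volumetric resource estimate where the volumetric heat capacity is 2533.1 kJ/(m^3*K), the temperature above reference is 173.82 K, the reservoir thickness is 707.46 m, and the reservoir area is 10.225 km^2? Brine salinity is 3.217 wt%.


Step 1: Vr = A*1e6*hr = 10.225*1e6*707.46 = 7.233778e+09 m^3
Step 2: Q_s = Vr*rhoc*dT/1e12 = 7.233778e+09*2533.1*173.82/1e12 = 3185.1 PJ
Q_s = 3185.1 PJ


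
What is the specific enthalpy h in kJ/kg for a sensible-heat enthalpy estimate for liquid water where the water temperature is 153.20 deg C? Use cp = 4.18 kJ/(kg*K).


h = cp * T
h = 4.18 * 153.20
h = 640.38 kJ/kg


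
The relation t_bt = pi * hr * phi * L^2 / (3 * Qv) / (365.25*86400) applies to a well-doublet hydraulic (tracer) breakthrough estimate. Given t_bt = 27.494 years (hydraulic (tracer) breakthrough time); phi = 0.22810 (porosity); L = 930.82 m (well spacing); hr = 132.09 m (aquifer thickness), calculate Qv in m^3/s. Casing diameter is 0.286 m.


Qv = pi*hr*phi*L^2 / (3*t_bt*365.25*86400)
Qv = pi*132.09*0.22810*930.82^2 / (3*27.494*365.25*86400)
Qv = 0.031507 m^3/s


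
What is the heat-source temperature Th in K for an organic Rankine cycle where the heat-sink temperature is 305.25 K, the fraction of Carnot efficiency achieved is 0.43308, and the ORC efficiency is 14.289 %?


Th = Tc / (1 - (eta_orc/100)/f)
Th = 305.25 / (1 - (14.289/100)/0.43308)
Th = 455.56 K


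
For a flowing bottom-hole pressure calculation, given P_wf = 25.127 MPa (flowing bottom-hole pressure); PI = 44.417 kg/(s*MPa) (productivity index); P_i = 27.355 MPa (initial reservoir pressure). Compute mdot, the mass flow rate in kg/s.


mdot = (P_i - P_wf) * PI
mdot = (27.355 - 25.127) * 44.417
mdot = 98.961 kg/s


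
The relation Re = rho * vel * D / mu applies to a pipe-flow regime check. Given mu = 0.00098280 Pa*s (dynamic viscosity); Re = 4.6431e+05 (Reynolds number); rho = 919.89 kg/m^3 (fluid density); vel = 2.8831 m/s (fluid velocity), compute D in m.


D = Re * mu / (rho * vel)
D = 4.6431e+05 * 0.00098280 / (919.89 * 2.8831)
D = 0.17206 m


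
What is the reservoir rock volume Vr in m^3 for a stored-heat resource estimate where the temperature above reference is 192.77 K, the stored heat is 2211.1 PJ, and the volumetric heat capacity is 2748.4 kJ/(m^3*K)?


Vr = Q_s * 1e12 / (rhoc * dT)
Vr = 2211.1 * 1e12 / (2748.4 * 192.77)
Vr = 4.1734e+09 m^3


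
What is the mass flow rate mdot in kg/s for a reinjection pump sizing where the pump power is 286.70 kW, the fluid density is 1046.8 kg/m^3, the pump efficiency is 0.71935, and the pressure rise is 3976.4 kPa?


mdot = P_pump * rho * eta / dP
mdot = 286.70 * 1046.8 * 0.71935 / 3976.4
mdot = 54.293 kg/s


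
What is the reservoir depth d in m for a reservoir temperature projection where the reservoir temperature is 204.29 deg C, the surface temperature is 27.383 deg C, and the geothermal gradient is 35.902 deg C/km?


d = (T_res - T_surf) / grad * 1000
d = (204.29 - 27.383) / 35.902 * 1000
d = 4927.5 m


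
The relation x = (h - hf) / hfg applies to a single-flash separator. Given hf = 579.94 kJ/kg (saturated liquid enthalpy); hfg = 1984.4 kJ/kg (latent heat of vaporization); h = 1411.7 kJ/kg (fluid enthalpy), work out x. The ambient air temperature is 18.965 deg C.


x = (h - hf) / hfg
x = (1411.7 - 579.94) / 1984.4
x = 0.41915


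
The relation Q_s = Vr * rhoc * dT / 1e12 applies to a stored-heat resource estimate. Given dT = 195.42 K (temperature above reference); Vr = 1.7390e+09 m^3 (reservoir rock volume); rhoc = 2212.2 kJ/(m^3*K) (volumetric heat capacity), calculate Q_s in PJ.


Q_s = Vr * rhoc * dT / 1e12
Q_s = 1.7390e+09 * 2212.2 * 195.42 / 1e12
Q_s = 751.78 PJ


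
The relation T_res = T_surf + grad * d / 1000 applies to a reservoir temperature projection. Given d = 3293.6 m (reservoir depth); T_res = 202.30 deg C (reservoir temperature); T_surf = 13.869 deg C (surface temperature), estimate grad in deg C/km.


grad = (T_res - T_surf) / d * 1000
grad = (202.30 - 13.869) / 3293.6 * 1000
grad = 57.211 deg C/km


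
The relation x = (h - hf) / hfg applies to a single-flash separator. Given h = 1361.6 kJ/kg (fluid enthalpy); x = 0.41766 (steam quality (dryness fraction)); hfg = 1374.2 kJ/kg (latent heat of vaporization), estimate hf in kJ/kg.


hf = h - x * hfg
hf = 1361.6 - 0.41766 * 1374.2
hf = 787.65 kJ/kg


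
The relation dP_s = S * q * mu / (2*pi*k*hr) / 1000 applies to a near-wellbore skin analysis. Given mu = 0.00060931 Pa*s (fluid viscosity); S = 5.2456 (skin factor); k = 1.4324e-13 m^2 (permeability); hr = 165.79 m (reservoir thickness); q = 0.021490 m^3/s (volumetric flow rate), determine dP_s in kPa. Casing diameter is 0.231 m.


dP_s = S * q * mu / (2*pi*k*hr) / 1000
dP_s = 5.2456 * 0.021490 * 0.00060931 / (2*pi*1.4324e-13*165.79) / 1000
dP_s = 460.33 kPa


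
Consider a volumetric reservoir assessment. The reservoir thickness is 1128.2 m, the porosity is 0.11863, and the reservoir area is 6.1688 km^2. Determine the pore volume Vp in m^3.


Vp = A * 1e6 * hr * phi
Vp = 6.1688 * 1e6 * 1128.2 * 0.11863
Vp = 8.2562e+08 m^3


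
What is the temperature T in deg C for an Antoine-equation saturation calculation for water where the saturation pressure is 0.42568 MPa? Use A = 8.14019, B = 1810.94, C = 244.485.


T = B / (A - log10(P_sat * 760 / 0.101325)) - C
T = 1810.94 / (8.14019 - log10(0.42568 * 760 / 0.101325)) - 244.485
T = 146.14 deg C


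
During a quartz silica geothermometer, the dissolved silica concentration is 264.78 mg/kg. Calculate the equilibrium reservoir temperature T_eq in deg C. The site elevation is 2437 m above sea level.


T_eq = 1309 / (5.19 - log10(SiO2)) - 273.15
T_eq = 1309 / (5.19 - log10(264.78)) - 273.15
T_eq = 199.91 deg C


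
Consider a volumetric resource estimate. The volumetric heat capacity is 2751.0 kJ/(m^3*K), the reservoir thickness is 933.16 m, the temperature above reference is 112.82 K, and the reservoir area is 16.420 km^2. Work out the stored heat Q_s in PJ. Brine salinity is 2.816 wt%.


Step 1: Vr = A*1e6*hr = 16.42*1e6*933.16 = 1.532249e+10 m^3
Step 2: Q_s = Vr*rhoc*dT/1e12 = 1.532249e+10*2751.0*112.82/1e12 = 4755.6 PJ
Q_s = 4755.6 PJ


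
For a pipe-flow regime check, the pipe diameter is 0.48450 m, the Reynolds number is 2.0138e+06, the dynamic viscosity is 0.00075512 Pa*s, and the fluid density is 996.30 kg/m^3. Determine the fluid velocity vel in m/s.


vel = Re * mu / (rho * D)
vel = 2.0138e+06 * 0.00075512 / (996.30 * 0.48450)
vel = 3.1503 m/s


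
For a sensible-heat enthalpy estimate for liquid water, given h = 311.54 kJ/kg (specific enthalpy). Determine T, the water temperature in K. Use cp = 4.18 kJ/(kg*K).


T = h / cp
T = 311.54 / 4.18
T = 74.53110 deg C
Convert to K: 74.53110 + 273.15 = 347.68 K
T = 347.68 K


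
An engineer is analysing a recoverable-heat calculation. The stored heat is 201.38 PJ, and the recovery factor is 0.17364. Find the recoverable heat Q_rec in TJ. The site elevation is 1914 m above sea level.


Q_rec = Q_s * RF
Q_rec = 201.38 * 0.17364
Q_rec = 34.96762 PJ
Convert: 34.96762 PJ * 1000.0 = 34968 TJ
Q_rec = 34968 TJ


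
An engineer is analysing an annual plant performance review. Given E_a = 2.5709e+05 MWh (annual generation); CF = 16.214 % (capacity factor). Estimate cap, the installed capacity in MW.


cap = E_a / (CF/100 * 8760)
cap = 2.5709e+05 / (16.214/100 * 8760)
cap = 181.01 MW


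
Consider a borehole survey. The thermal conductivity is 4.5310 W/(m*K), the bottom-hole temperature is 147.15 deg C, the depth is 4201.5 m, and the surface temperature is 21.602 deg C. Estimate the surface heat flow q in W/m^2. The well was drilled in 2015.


Step 1: grad = (T_d - T_surf)/d * 1000 = (147.15 - 21.602)/4201.5 * 1000 = 29.88171 deg C/km
Step 2: q = k * grad / 1000 = 4.531 * 29.88171 / 1000 = 0.13539 W/m^2
q = 0.13539 W/m^2


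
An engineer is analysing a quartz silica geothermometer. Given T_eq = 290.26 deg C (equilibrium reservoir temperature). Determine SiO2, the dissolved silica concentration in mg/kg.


SiO2 = 10^(5.19 - 1309/(T_eq + 273.15))
SiO2 = 10^(5.19 - 1309/(290.26 + 273.15))
SiO2 = 735.61 mg/kg


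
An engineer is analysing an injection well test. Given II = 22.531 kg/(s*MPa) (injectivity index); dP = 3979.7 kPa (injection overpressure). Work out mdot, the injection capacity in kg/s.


mdot = II * dP / 1000
mdot = 22.531 * 3979.7 / 1000
mdot = 89.667 kg/s


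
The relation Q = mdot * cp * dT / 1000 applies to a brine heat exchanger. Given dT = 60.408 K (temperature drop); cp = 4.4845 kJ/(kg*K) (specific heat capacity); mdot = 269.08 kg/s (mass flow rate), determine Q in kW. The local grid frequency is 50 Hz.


Q = mdot * cp * dT / 1000
Q = 269.08 * 4.4845 * 60.408 / 1000
Q = 72.89368 MW
Convert: 72.89368 MW * 1000.0 = 72894 kW
Q = 72894 kW


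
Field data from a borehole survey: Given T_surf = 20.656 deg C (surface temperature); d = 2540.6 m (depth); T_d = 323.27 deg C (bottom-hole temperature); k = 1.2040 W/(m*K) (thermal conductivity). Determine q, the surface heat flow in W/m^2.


Step 1: grad = (T_d - T_surf)/d * 1000 = (323.27 - 20.656)/2540.6 * 1000 = 119.1112 deg C/km
Step 2: q = k * grad / 1000 = 1.204 * 119.1112 / 1000 = 0.14341 W/m^2
q = 0.14341 W/m^2


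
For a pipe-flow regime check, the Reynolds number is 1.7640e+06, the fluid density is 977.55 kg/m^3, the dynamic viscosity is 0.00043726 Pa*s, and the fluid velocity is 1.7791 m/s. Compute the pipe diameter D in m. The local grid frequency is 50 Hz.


D = Re * mu / (rho * vel)
D = 1.7640e+06 * 0.00043726 / (977.55 * 1.7791)
D = 0.44351 m


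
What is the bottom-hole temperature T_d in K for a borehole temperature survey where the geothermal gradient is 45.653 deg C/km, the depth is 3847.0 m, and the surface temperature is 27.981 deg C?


T_d = T_surf + grad * d / 1000
T_d = 27.981 + 45.653 * 3847.0 / 1000
T_d = 203.6081 deg C
Convert to K: 203.6081 + 273.15 = 476.76 K
T_d = 476.76 K


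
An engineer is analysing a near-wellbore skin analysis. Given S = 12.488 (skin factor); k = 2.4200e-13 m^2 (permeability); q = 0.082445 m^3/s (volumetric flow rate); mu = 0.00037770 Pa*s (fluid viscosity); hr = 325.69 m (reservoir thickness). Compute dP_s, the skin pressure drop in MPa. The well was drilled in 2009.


dP_s = S * q * mu / (2*pi*k*hr) / 1000
dP_s = 12.488 * 0.082445 * 0.00037770 / (2*pi*2.4200e-13*325.69) / 1000
dP_s = 785.2438 kPa
Convert: 785.2438 kPa * 0.001 = 0.78524 MPa
dP_s = 0.78524 MPa


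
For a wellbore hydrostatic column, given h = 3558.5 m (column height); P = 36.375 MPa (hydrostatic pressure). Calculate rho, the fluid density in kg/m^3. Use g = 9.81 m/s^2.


rho = P * 1e6 / (g * h)
rho = 36.375 * 1e6 / (9.81 * 3558.5)
rho = 1042.0 kg/m^3


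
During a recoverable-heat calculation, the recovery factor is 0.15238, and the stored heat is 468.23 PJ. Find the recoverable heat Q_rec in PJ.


Q_rec = Q_s * RF
Q_rec = 468.23 * 0.15238
Q_rec = 71.349 PJ


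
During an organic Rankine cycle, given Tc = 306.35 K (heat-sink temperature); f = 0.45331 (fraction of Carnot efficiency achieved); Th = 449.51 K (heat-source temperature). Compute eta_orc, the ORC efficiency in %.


eta_orc = (1 - Tc/Th) * f * 100
eta_orc = (1 - 306.35/449.51) * 0.45331 * 100
eta_orc = 14.437 %


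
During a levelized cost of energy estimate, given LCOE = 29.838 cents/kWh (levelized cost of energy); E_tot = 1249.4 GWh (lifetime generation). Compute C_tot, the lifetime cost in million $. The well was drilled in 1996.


C_tot = LCOE / 100 * E_tot
C_tot = 29.838 / 100 * 1249.4
C_tot = 372.80 million $


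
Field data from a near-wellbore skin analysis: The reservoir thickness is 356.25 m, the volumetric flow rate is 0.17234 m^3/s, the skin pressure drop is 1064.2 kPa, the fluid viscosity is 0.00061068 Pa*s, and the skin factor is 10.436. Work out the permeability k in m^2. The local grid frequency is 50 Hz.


k = S*q*mu / (2*pi*dP_s*1000*hr)
k = 10.436*0.17234*0.00061068 / (2*pi*1064.2*1000*356.25)
k = 4.6108e-13 m^2


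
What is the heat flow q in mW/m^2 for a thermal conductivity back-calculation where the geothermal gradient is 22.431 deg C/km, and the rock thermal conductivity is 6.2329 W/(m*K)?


q = k * grad / 1000
q = 6.2329 * 22.431 / 1000
q = 0.1398102 W/m^2
Convert: 0.1398102 W/m^2 * 1000.0 = 139.81 mW/m^2
q = 139.81 mW/m^2


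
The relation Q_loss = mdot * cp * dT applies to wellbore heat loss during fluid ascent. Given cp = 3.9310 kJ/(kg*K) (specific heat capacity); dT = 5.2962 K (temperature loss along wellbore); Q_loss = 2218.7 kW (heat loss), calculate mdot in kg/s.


mdot = Q_loss / (cp * dT)
mdot = 2218.7 / (3.9310 * 5.2962)
mdot = 106.57 kg/s


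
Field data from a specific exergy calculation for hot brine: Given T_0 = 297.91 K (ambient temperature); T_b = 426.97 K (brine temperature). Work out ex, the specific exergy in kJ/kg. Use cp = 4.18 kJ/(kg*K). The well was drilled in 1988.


ex = cp * ((T_b - T_0) - T_0 * ln(T_b/T_0))
ex = 4.18 * ((426.97 - 297.91) - 297.91 * ln(426.97/297.91))
ex = 91.273 kJ/kg


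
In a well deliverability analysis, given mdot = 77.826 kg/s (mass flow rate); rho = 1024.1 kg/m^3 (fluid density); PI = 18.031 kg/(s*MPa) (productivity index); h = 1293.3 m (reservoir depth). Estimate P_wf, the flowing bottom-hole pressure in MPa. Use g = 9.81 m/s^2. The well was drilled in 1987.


Step 1: P_i = rho*g*h/1e6 = 1024.1*9.81*1293.3/1e6 = 12.99304 MPa
Step 2: P_wf = P_i - mdot/PI = 12.99304 - 77.826/18.031 = 8.6768 MPa
P_wf = 8.6768 MPa


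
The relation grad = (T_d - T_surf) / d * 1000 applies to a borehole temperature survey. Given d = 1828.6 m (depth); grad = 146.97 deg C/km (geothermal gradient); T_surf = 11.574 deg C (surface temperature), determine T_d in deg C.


T_d = T_surf + grad * d / 1000
T_d = 11.574 + 146.97 * 1828.6 / 1000
T_d = 280.32 deg C


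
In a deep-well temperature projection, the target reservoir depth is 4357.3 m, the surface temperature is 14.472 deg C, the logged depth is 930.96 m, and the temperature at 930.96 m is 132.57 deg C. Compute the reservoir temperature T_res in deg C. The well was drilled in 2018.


Step 1: grad = (T_d1 - T_surf)/d1 * 1000 = (132.57 - 14.472)/930.96 * 1000 = 126.8561 deg C/km
Step 2: T_res = T_surf + grad*d2/1000 = 14.472 + 126.8561*4357.3/1000 = 567.22 deg C
T_res = 567.22 deg C


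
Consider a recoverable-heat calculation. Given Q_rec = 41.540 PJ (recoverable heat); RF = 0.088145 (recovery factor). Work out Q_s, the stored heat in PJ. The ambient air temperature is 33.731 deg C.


Q_s = Q_rec / RF
Q_s = 41.540 / 0.088145
Q_s = 471.27 PJ


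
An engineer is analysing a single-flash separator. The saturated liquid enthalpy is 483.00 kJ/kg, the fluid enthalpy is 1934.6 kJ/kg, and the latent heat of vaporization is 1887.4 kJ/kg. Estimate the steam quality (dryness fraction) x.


x = (h - hf) / hfg
x = (1934.6 - 483.00) / 1887.4
x = 0.76910


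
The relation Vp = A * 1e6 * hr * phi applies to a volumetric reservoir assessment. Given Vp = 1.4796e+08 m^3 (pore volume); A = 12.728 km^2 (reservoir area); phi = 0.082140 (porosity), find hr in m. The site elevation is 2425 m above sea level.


hr = Vp / (A * 1e6 * phi)
hr = 1.4796e+08 / (12.728 * 1e6 * 0.082140)
hr = 141.52 m


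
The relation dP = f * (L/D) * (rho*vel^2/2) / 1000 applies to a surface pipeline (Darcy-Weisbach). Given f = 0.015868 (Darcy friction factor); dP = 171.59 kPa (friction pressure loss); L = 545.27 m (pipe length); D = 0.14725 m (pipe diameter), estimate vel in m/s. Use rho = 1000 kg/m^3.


vel = sqrt(dP*1000*2*D / (f*L*rho))
vel = sqrt(171.59*1000*2*0.14725 / (0.015868*545.27*1000))
vel = 2.4167 m/s


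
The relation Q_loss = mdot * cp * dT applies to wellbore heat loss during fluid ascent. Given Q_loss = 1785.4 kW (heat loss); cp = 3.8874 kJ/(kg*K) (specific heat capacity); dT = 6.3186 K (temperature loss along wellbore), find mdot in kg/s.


mdot = Q_loss / (cp * dT)
mdot = 1785.4 / (3.8874 * 6.3186)
mdot = 72.687 kg/s


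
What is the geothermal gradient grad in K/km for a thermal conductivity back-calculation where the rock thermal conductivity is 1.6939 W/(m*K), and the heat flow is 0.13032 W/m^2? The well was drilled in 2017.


grad = q / k * 1000
grad = 0.13032 / 1.6939 * 1000
grad = 76.93488 deg C/km
Convert: 76.93488 deg C/km * 1.0 = 76.935 K/km
grad = 76.935 K/km


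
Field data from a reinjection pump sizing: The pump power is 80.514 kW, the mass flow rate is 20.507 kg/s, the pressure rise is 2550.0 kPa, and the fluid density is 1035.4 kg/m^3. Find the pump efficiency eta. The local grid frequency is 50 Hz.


eta = mdot * dP / (rho * P_pump)
eta = 20.507 * 2550.0 / (1035.4 * 80.514)
eta = 0.62728


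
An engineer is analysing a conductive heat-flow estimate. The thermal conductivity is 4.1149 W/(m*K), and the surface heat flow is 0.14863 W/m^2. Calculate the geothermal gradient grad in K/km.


grad = q * 1000 / k
grad = 0.14863 * 1000 / 4.1149
grad = 36.11995 deg C/km
Convert: 36.11995 deg C/km * 1.0 = 36.120 K/km
grad = 36.120 K/km


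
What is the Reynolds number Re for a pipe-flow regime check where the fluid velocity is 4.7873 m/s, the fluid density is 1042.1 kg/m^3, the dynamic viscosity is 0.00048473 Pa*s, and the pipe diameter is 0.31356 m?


Re = rho * vel * D / mu
Re = 1042.1 * 4.7873 * 0.31356 / 0.00048473
Re = 3.2272e+06


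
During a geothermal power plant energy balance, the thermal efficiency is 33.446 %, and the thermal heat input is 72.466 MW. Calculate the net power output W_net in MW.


W_net = eta / 100 * Q_in
W_net = 33.446 / 100 * 72.466
W_net = 24.237 MW


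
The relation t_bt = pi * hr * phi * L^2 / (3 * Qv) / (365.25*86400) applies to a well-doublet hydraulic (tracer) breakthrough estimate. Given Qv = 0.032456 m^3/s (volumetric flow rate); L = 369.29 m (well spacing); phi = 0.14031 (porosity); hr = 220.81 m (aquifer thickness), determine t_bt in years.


t_bt = pi * hr * phi * L^2 / (3 * Qv) / (365.25*86400)
t_bt = pi * 220.81 * 0.14031 * 369.29^2 / (3 * 0.032456) / (365.25*86400)
t_bt = 4.3199 years


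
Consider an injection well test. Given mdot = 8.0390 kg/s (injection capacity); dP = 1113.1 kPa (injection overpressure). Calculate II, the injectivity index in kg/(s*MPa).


II = mdot * 1000 / dP
II = 8.0390 * 1000 / 1113.1
II = 7.2222 kg/(s*MPa)


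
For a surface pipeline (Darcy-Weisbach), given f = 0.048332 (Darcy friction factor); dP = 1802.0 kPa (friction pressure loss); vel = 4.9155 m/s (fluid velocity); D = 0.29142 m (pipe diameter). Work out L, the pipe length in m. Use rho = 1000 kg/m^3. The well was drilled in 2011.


L = dP*1000*D / (f*rho*vel^2/2)
L = 1802.0*1000*0.29142 / (0.048332*1000*4.9155^2/2)
L = 899.36 m


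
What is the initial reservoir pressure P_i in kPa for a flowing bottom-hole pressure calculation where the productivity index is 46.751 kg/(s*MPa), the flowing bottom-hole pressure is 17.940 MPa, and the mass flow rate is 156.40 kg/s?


P_i = P_wf + mdot / PI
P_i = 17.940 + 156.40 / 46.751
P_i = 21.28538 MPa
Convert: 21.28538 MPa * 1000.0 = 21285 kPa
P_i = 21285 kPa


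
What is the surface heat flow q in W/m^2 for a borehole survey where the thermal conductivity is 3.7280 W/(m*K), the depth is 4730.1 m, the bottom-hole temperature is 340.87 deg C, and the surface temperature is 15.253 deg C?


Step 1: grad = (T_d - T_surf)/d * 1000 = (340.87 - 15.253)/4730.1 * 1000 = 68.83935 deg C/km
Step 2: q = k * grad / 1000 = 3.728 * 68.83935 / 1000 = 0.25663 W/m^2
q = 0.25663 W/m^2


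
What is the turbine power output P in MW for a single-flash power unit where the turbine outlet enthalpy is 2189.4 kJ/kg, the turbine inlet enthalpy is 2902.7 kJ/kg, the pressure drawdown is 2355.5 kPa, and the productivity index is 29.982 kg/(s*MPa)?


Step 1: mdot = PI * dP / 1000 = 29.982 * 2355.5 / 1000 = 70.62260 kg/s
Step 2: P = mdot*(h_in - h_out)/1000 = 70.62260*(2902.7 - 2189.4)/1000 = 50.375 MW
P = 50.375 MW


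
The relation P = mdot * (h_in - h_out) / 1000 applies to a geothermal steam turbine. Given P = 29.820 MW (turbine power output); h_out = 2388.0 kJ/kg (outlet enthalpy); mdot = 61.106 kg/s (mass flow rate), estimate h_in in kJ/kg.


h_in = h_out + P * 1000 / mdot
h_in = 2388.0 + 29.820 * 1000 / 61.106
h_in = 2876.0 kJ/kg


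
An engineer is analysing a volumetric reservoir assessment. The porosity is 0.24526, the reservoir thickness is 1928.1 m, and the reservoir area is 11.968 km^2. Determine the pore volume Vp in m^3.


Vp = A * 1e6 * hr * phi
Vp = 11.968 * 1e6 * 1928.1 * 0.24526
Vp = 5.6595e+09 m^3


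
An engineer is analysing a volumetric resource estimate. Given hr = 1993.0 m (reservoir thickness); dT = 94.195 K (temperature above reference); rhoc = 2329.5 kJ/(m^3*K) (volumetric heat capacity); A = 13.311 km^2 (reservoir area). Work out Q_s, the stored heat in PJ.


Step 1: Vr = A*1e6*hr = 13.311*1e6*1993.0 = 2.652882e+10 m^3
Step 2: Q_s = Vr*rhoc*dT/1e12 = 2.652882e+10*2329.5*94.195/1e12 = 5821.1 PJ
Q_s = 5821.1 PJ


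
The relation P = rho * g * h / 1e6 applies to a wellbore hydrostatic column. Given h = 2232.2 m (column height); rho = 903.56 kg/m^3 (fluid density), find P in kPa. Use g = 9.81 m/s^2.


P = rho * g * h / 1e6
P = 903.56 * 9.81 * 2232.2 / 1e6
P = 19.78605 MPa
Convert: 19.78605 MPa * 1000.0 = 19786 kPa
P = 19786 kPa


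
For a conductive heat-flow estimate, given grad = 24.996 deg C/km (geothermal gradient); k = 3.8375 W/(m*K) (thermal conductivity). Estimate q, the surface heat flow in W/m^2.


q = k * grad / 1000
q = 3.8375 * 24.996 / 1000
q = 0.095922 W/m^2


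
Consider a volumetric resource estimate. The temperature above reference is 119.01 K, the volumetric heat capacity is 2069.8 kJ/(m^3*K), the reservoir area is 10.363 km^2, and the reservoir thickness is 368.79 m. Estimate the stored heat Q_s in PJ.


Step 1: Vr = A*1e6*hr = 10.363*1e6*368.79 = 3.821771e+09 m^3
Step 2: Q_s = Vr*rhoc*dT/1e12 = 3.821771e+09*2069.8*119.01/1e12 = 941.40 PJ
Q_s = 941.40 PJ


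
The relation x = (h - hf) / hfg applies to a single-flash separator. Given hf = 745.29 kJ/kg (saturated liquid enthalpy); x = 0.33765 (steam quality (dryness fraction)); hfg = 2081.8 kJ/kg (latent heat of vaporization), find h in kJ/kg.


h = hf + x * hfg
h = 745.29 + 0.33765 * 2081.8
h = 1448.2 kJ/kg


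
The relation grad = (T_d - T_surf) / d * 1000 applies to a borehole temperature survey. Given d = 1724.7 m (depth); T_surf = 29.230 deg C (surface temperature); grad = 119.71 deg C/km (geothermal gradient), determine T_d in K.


T_d = T_surf + grad * d / 1000
T_d = 29.230 + 119.71 * 1724.7 / 1000
T_d = 235.6938 deg C
Convert to K: 235.6938 + 273.15 = 508.84 K
T_d = 508.84 K


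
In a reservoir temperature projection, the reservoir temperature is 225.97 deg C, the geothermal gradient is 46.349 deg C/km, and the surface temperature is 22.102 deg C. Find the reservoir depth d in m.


d = (T_res - T_surf) / grad * 1000
d = (225.97 - 22.102) / 46.349 * 1000
d = 4398.5 m


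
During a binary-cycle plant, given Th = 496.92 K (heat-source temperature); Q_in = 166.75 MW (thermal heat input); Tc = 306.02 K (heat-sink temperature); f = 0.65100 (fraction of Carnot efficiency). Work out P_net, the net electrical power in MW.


Step 1: eta = (1 - Tc/Th)*f = (1 - 306.02/496.92)*0.651 = 0.2500924
Step 2: P_net = eta * Q_in = 0.2500924 * 166.75 = 41.703 MW
P_net = 41.703 MW


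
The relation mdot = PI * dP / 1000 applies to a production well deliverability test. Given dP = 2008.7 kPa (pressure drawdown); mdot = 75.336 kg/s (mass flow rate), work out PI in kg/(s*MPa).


PI = mdot * 1000 / dP
PI = 75.336 * 1000 / 2008.7
PI = 37.505 kg/(s*MPa)


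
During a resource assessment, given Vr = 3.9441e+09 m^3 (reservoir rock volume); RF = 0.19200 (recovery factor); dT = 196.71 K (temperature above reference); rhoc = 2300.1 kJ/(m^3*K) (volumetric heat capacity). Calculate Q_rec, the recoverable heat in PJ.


Step 1: Q_s = Vr*rhoc*dT/1e12 = 3.9441e+09*2300.1*196.71/1e12 = 1784.519 PJ
Step 2: Q_rec = Q_s * RF = 1784.519 * 0.192 = 342.63 PJ
Q_rec = 342.63 PJ


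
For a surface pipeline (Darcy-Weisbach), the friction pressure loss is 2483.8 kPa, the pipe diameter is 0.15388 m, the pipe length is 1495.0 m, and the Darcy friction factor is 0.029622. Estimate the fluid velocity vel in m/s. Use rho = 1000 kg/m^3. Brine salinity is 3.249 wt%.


vel = sqrt(dP*1000*2*D / (f*L*rho))
vel = sqrt(2483.8*1000*2*0.15388 / (0.029622*1495.0*1000))
vel = 4.1547 m/s


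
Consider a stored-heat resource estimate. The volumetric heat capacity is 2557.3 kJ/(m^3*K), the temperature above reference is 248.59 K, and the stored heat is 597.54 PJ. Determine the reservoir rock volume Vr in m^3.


Vr = Q_s * 1e12 / (rhoc * dT)
Vr = 597.54 * 1e12 / (2557.3 * 248.59)
Vr = 9.3994e+08 m^3


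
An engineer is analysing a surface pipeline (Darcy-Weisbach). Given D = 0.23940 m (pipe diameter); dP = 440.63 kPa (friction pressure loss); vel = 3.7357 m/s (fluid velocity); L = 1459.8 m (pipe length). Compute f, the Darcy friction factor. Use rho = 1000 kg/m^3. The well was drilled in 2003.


f = dP*1000 / ((L/D)*(rho*vel^2/2))
f = 440.63*1000 / ((1459.8/0.23940)*(1000*3.7357^2/2))
f = 0.010356


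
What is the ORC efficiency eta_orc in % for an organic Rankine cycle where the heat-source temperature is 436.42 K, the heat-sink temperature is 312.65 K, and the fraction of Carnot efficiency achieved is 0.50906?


eta_orc = (1 - Tc/Th) * f * 100
eta_orc = (1 - 312.65/436.42) * 0.50906 * 100
eta_orc = 14.437 %


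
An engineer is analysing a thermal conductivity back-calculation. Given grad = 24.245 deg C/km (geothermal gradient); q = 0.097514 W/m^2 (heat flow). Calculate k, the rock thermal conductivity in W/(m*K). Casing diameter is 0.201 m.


k = q / (grad / 1000)
k = 0.097514 / (24.245 / 1000)
k = 4.0220 W/(m*K)


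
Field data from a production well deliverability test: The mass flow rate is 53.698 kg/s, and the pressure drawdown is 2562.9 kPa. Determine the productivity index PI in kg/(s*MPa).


PI = mdot * 1000 / dP
PI = 53.698 * 1000 / 2562.9
PI = 20.952 kg/(s*MPa)


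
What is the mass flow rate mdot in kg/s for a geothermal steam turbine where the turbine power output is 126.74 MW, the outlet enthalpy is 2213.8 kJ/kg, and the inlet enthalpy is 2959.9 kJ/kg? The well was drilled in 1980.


mdot = P * 1000 / (h_in - h_out)
mdot = 126.74 * 1000 / (2959.9 - 2213.8)
mdot = 169.87 kg/s


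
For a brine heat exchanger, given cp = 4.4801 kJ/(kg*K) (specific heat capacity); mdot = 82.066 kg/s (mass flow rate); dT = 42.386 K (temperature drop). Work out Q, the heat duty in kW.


Q = mdot * cp * dT / 1000
Q = 82.066 * 4.4801 * 42.386 / 1000
Q = 15.58380 MW
Convert: 15.58380 MW * 1000.0 = 15584 kW
Q = 15584 kW


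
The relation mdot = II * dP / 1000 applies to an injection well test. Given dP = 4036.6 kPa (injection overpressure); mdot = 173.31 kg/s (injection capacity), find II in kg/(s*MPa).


II = mdot * 1000 / dP
II = 173.31 * 1000 / 4036.6
II = 42.935 kg/(s*MPa)


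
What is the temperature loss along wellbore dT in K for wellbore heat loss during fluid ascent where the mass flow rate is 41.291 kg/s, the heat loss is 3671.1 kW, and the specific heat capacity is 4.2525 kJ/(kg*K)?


dT = Q_loss / (mdot * cp)
dT = 3671.1 / (41.291 * 4.2525)
dT = 20.907 K


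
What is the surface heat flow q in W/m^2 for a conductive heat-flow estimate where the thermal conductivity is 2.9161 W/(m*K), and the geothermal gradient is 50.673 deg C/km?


q = k * grad / 1000
q = 2.9161 * 50.673 / 1000
q = 0.14777 W/m^2


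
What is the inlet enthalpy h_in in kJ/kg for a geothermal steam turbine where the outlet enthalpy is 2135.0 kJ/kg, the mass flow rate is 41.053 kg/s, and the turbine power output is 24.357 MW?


h_in = h_out + P * 1000 / mdot
h_in = 2135.0 + 24.357 * 1000 / 41.053
h_in = 2728.3 kJ/kg


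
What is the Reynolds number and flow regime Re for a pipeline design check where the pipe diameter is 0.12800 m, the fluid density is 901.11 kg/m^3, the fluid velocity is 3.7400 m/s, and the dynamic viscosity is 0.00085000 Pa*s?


Step 1: Re = rho*vel*D/mu = 901.11*3.74*0.128/0.00085 = 5.0751e+05
Step 2: Re = 5.0751e+05 > 4000, so flow is turbulent.
Re = 5.0751e+05 (turbulent)


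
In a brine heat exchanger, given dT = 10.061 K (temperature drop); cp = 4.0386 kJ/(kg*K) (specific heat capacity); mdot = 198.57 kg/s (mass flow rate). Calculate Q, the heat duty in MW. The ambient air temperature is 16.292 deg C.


Q = mdot * cp * dT / 1000
Q = 198.57 * 4.0386 * 10.061 / 1000
Q = 8.0684 MW


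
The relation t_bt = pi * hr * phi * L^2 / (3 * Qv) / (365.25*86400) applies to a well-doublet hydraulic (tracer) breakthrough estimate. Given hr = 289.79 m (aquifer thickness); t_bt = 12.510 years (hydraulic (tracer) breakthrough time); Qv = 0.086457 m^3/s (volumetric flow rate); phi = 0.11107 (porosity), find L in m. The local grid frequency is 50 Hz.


L = sqrt(t_bt*365.25*86400*3*Qv / (pi*hr*phi))
L = sqrt(12.510*365.25*86400*3*0.086457 / (pi*289.79*0.11107))
L = 1006.3 m


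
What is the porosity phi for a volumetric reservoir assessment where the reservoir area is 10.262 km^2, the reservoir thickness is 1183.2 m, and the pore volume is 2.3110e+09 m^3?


phi = Vp / (A * 1e6 * hr)
phi = 2.3110e+09 / (10.262 * 1e6 * 1183.2)
phi = 0.19033


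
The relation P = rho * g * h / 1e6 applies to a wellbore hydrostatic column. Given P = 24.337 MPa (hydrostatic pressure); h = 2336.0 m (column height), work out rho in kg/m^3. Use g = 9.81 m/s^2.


rho = P * 1e6 / (g * h)
rho = 24.337 * 1e6 / (9.81 * 2336.0)
rho = 1062.0 kg/m^3


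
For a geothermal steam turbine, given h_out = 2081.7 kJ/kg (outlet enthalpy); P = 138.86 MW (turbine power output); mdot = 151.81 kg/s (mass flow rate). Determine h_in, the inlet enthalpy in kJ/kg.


h_in = h_out + P * 1000 / mdot
h_in = 2081.7 + 138.86 * 1000 / 151.81
h_in = 2996.4 kJ/kg


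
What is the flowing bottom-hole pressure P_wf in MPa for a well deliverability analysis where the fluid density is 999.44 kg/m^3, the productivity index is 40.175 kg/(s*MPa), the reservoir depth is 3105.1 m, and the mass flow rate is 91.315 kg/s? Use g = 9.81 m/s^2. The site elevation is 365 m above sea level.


Step 1: P_i = rho*g*h/1e6 = 999.44*9.81*3105.1/1e6 = 30.44397 MPa
Step 2: P_wf = P_i - mdot/PI = 30.44397 - 91.315/40.175 = 28.171 MPa
P_wf = 28.171 MPa


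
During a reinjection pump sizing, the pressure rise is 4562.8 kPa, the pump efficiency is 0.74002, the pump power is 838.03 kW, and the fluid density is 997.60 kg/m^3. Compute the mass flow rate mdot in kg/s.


mdot = P_pump * rho * eta / dP
mdot = 838.03 * 997.60 * 0.74002 / 4562.8
mdot = 135.59 kg/s


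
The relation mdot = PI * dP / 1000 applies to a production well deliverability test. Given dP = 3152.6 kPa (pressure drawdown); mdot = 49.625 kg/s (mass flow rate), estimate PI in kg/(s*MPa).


PI = mdot * 1000 / dP
PI = 49.625 * 1000 / 3152.6
PI = 15.741 kg/(s*MPa)


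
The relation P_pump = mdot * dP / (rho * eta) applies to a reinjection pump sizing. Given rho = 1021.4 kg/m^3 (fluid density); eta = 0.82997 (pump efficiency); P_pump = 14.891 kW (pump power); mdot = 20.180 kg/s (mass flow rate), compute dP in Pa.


dP = P_pump * rho * eta / mdot
dP = 14.891 * 1021.4 * 0.82997 / 20.180
dP = 625.5484 kPa
Convert: 625.5484 kPa * 1000.0 = 6.2555e+05 Pa
dP = 6.2555e+05 Pa


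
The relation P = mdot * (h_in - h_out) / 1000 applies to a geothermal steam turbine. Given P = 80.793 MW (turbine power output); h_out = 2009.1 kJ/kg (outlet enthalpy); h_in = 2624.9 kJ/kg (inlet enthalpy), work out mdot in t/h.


mdot = P * 1000 / (h_in - h_out)
mdot = 80.793 * 1000 / (2624.9 - 2009.1)
mdot = 131.2001 kg/s
Convert: 131.2001 kg/s * 3.6 = 472.32 t/h
mdot = 472.32 t/h


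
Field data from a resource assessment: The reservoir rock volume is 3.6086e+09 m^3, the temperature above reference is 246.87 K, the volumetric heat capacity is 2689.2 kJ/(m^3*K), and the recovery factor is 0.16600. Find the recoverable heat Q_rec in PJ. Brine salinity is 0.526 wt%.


Step 1: Q_s = Vr*rhoc*dT/1e12 = 3.6086e+09*2689.2*246.87/1e12 = 2395.687 PJ
Step 2: Q_rec = Q_s * RF = 2395.687 * 0.166 = 397.68 PJ
Q_rec = 397.68 PJ


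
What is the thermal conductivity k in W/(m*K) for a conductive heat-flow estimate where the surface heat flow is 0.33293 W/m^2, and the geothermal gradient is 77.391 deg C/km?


k = q * 1000 / grad
k = 0.33293 * 1000 / 77.391
k = 4.3019 W/(m*K)


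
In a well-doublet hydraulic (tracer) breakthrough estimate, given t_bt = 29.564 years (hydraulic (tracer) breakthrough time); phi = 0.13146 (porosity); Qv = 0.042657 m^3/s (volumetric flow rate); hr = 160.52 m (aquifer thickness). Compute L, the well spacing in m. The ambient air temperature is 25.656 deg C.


L = sqrt(t_bt*365.25*86400*3*Qv / (pi*hr*phi))
L = sqrt(29.564*365.25*86400*3*0.042657 / (pi*160.52*0.13146))
L = 1342.0 m


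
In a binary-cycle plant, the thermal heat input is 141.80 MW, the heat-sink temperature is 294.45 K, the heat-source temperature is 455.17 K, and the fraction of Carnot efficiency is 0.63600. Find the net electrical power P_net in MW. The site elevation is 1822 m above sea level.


Step 1: eta = (1 - Tc/Th)*f = (1 - 294.45/455.17)*0.636 = 0.2245709
Step 2: P_net = eta * Q_in = 0.2245709 * 141.8 = 31.844 MW
P_net = 31.844 MW


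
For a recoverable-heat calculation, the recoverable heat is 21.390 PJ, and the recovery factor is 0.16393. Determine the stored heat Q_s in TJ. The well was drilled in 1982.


Q_s = Q_rec / RF
Q_s = 21.390 / 0.16393
Q_s = 130.4825 PJ
Convert: 130.4825 PJ * 1000.0 = 1.3048e+05 TJ
Q_s = 1.3048e+05 TJ


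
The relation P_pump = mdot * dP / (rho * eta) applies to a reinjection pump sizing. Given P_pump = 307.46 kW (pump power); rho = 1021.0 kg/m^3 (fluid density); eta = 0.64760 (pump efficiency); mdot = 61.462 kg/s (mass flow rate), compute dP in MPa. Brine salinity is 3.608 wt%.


dP = P_pump * rho * eta / mdot
dP = 307.46 * 1021.0 * 0.64760 / 61.462
dP = 3307.612 kPa
Convert: 3307.612 kPa * 0.001 = 3.3076 MPa
dP = 3.3076 MPa


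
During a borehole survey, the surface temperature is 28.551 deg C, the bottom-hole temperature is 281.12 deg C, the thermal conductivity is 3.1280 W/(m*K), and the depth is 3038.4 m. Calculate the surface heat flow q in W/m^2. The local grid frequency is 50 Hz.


Step 1: grad = (T_d - T_surf)/d * 1000 = (281.12 - 28.551)/3038.4 * 1000 = 83.12566 deg C/km
Step 2: q = k * grad / 1000 = 3.128 * 83.12566 / 1000 = 0.26002 W/m^2
q = 0.26002 W/m^2


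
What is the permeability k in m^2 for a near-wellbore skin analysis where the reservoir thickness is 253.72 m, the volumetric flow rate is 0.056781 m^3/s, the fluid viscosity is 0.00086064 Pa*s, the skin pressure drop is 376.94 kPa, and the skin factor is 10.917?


k = S*q*mu / (2*pi*dP_s*1000*hr)
k = 10.917*0.056781*0.00086064 / (2*pi*376.94*1000*253.72)
k = 8.8781e-13 m^2


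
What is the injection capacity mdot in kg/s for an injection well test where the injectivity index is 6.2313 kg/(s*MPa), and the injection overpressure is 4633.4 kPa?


mdot = II * dP / 1000
mdot = 6.2313 * 4633.4 / 1000
mdot = 28.872 kg/s


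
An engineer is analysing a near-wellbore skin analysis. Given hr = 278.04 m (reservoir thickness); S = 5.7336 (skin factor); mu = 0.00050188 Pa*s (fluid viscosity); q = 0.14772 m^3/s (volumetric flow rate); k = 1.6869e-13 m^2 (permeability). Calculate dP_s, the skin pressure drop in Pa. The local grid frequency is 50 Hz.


dP_s = S * q * mu / (2*pi*k*hr) / 1000
dP_s = 5.7336 * 0.14772 * 0.00050188 / (2*pi*1.6869e-13*278.04) / 1000
dP_s = 1442.415 kPa
Convert: 1442.415 kPa * 1000.0 = 1.4424e+06 Pa
dP_s = 1.4424e+06 Pa


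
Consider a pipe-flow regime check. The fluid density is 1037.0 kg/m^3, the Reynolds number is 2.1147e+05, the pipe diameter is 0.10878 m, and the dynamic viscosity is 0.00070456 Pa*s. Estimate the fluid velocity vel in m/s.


vel = Re * mu / (rho * D)
vel = 2.1147e+05 * 0.00070456 / (1037.0 * 0.10878)
vel = 1.3208 m/s


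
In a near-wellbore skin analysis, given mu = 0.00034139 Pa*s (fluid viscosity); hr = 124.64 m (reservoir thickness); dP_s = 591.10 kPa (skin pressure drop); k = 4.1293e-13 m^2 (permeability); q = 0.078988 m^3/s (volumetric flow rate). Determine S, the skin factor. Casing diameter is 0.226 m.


S = dP_s * 1000 * 2*pi*k*hr / (q*mu)
S = 591.10 * 1000 * 2*pi*4.1293e-13*124.64 / (0.078988*0.00034139)
S = 7.0886


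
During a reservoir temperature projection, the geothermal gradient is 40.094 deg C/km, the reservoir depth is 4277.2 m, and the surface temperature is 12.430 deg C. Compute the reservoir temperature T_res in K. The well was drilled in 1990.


T_res = T_surf + grad * d / 1000
T_res = 12.430 + 40.094 * 4277.2 / 1000
T_res = 183.9201 deg C
Convert to K: 183.9201 + 273.15 = 457.07 K
T_res = 457.07 K


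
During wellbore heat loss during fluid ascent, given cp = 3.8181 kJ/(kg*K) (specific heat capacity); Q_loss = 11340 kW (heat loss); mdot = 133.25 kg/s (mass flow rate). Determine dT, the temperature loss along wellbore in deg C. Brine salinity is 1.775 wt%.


dT = Q_loss / (mdot * cp)
dT = 11340 / (133.25 * 3.8181)
dT = 22.28941 K
Convert (temperature difference, 1 K = 1 deg C): 22.28941 K = 22.28941 deg C
dT = 22.289 deg C


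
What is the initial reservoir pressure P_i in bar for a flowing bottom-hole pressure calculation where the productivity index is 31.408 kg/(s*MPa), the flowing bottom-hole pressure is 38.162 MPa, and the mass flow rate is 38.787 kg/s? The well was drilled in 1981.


P_i = P_wf + mdot / PI
P_i = 38.162 + 38.787 / 31.408
P_i = 39.39694 MPa
Convert: 39.39694 MPa * 10.0 = 393.97 bar
P_i = 393.97 bar


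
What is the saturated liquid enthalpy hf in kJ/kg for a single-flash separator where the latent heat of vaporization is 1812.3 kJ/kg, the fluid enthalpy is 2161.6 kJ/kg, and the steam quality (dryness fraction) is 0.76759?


hf = h - x * hfg
hf = 2161.6 - 0.76759 * 1812.3
hf = 770.50 kJ/kg
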